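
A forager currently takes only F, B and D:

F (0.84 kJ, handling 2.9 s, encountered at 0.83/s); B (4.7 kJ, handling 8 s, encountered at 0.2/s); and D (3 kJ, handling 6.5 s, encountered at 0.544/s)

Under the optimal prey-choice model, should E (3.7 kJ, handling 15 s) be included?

Intake rate on the current diet: R = (0.83×0.84 + 0.2×4.7 + 0.544×3) / (1 + 0.83×2.9 + 0.2×8 + 0.544×6.5) = 3.269/8.543 = 0.3827 kJ/s.
E: E/h = 3.7/15 = 0.2467 kJ/s.
0.2467 < 0.3827, so adding E would lower the average — exclude it.

No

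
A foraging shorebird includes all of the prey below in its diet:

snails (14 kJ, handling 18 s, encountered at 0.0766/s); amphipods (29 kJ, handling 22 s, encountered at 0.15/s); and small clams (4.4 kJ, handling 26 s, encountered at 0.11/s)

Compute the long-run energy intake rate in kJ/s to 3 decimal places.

0.692 kJ/s

R = (0.0766×14 + 0.15×29 + 0.11×4.4) / (1 + 0.0766×18 + 0.15×22 + 0.11×26) = 5.906/8.539 = 0.6917 kJ/s.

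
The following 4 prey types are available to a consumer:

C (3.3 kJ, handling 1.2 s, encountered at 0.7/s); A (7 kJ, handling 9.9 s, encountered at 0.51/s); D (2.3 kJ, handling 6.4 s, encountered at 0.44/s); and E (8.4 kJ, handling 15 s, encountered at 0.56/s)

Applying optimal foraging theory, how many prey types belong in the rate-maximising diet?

1

Rank by E/h (kJ/s): C 2.75, A 0.707, E 0.56, D 0.359. Include each in turn until the next type's E/h falls below the running intake rate.
Rate on top 1: 1.255. A: 0.707 < 1.255 → exclude; stop.
Optimal diet: C — 1 of 4 types.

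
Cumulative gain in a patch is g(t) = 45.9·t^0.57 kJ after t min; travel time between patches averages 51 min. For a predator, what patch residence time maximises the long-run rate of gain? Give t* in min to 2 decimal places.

By the marginal value theorem, leave when the instantaneous gain rate g'(t) equals the habitat-wide average g(t)/(T + t).
g'(t) = 0.57·45.9·t^-0.43. Setting 0.57·45.9·t^-0.43 = 45.9·t^0.57/(51+t) gives 0.57(51+t) = t, so 0.43·t = 0.57×51.
t* = 0.57×51/0.43 = 67.6 min.

67.60 min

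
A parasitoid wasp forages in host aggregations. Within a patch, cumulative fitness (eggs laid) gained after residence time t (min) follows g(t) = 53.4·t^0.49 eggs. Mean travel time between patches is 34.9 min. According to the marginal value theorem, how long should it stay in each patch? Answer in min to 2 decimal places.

By the marginal value theorem, leave when the instantaneous gain rate g'(t) equals the habitat-wide average g(t)/(T + t).
g'(t) = 0.49·53.4·t^-0.51. Setting 0.49·53.4·t^-0.51 = 53.4·t^0.49/(34.9+t) gives 0.49(34.9+t) = t, so 0.51·t = 0.49×34.9.
t* = 0.49×34.9/0.51 = 33.53 min.

33.53 min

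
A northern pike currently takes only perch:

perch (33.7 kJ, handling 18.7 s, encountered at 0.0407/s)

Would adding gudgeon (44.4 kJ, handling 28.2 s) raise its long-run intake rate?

On perch alone, R = ΣλE/(1+Σλh) = 1.372/1.761 = 0.7788 kJ/s.
Profitability of gudgeon: 44.4/28.2 = 1.574 kJ/s.
Since 1.574 > R, including gudgeon increases the long-run rate.

Yes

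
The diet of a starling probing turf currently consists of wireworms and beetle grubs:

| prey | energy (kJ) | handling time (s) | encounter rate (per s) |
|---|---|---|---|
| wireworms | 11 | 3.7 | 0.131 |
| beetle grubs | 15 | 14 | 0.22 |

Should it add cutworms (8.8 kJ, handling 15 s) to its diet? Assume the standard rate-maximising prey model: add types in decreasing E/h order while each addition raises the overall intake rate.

Current rate: (0.131×11 + 0.22×15)/(1 + 0.131×3.7 + 0.22×14) = 1.039 kJ/s.
Profitability of cutworms: 8.8/15 = 0.5867 kJ/s.
0.5867 < 1.039, so adding cutworms would lower the average — exclude it.

No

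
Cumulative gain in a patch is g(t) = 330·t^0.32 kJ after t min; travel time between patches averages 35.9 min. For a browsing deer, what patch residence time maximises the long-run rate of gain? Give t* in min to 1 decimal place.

16.9 min

By the marginal value theorem, leave when the instantaneous gain rate g'(t) equals the habitat-wide average g(t)/(T + t).
g'(t) = 0.32·330·t^-0.68. Setting 0.32·330·t^-0.68 = 330·t^0.32/(35.9+t) gives 0.32(35.9+t) = t, so 0.68·t = 0.32×35.9.
t* = 0.32×35.9/0.68 = 16.89 min.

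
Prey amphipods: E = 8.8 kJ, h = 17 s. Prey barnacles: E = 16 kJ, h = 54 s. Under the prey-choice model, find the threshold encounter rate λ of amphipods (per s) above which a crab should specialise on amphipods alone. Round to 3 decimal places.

0.079 per s

At the threshold, the rate on amphipods alone equals the profitability of barnacles: λ·8.8/(1 + λ·17) = 16/54 = 0.2963.
Rearranging, λ(8.8 − 0.2963×17) = 0.2963, so λ = 0.2963/3.763 = 0.07874 per s.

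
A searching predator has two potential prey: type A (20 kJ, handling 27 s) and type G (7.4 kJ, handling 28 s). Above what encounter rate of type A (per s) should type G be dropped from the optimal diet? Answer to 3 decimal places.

0.021 per s

Drop type G once their profitability E₂/h₂ falls below the rate achievable on type A alone: E₂/h₂ = λE₁/(1 + λh₁).
Solve for λ: λE₁h₂ = E₂(1 + λh₁) → λ(E₁h₂ − E₂h₁) = E₂ → λ = E₂/(E₁h₂ − E₂h₁).
λ = 7.4/(20×28 − 7.4×27) = 7.4/360.2 = 0.02054 per s.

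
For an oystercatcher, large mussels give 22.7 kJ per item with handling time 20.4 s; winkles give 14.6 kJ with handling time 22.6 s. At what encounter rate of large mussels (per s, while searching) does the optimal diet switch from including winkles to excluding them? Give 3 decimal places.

0.068 per s

At the threshold, the rate on large mussels alone equals the profitability of winkles: λ·22.7/(1 + λ·20.4) = 14.6/22.6 = 0.646.
Rearranging, λ(22.7 − 0.646×20.4) = 0.646, so λ = 0.646/9.521 = 0.06785 per s.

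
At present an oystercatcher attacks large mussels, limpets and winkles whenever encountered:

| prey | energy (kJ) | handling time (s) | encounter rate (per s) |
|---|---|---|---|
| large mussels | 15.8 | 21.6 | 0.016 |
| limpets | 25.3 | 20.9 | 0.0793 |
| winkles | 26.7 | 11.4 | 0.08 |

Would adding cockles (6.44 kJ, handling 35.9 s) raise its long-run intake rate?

No

On large mussels, limpets and winkles alone, R = ΣλE/(1+Σλh) = 4.395/3.915 = 1.123 kJ/s.
cockles: E/h = 6.44/35.9 = 0.1794 kJ/s.
0.1794 < 1.123, so adding cockles would lower the average — exclude it.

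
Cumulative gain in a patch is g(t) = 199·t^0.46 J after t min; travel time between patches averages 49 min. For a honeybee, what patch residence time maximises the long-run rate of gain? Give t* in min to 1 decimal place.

41.7 min

Maximise g(t)/(T+t): set derivative to zero → g'(t)(T+t) = g(t).
g'(t) = 0.46·199·t^-0.54. Setting 0.46·199·t^-0.54 = 199·t^0.46/(49+t) gives 0.46(49+t) = t, so 0.54·t = 0.46×49.
t* = 0.46×49/0.54 = 41.74 min.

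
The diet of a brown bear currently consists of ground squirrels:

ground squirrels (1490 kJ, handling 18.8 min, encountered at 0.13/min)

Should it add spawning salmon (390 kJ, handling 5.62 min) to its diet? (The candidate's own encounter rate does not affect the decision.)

On ground squirrels alone, R = ΣλE/(1+Σλh) = 193.7/3.444 = 56.24 kJ/min.
Profitability of spawning salmon: 390/5.62 = 69.4 kJ/min.
69.4 > 56.24, so adding spawning salmon raises the average — include it.

Yes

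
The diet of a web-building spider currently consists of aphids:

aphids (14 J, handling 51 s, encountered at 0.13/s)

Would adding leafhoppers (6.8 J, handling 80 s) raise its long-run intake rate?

No

Current rate: (0.13×14)/(1 + 0.13×51) = 0.2385 J/s.
Profitability of leafhoppers: 6.8/80 = 0.085 J/s.
0.085 < 0.2385, so adding leafhoppers would lower the average — exclude it.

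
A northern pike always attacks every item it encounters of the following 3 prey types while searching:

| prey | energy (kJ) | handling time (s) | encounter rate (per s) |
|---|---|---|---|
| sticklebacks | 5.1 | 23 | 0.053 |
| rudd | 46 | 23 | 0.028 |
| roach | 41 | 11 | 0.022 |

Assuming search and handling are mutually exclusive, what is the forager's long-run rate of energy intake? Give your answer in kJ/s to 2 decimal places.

0.79 kJ/s

R = (0.053×5.1 + 0.028×46 + 0.022×41) / (1 + 0.053×23 + 0.028×23 + 0.022×11) = 2.46/3.105 = 0.7924 kJ/s.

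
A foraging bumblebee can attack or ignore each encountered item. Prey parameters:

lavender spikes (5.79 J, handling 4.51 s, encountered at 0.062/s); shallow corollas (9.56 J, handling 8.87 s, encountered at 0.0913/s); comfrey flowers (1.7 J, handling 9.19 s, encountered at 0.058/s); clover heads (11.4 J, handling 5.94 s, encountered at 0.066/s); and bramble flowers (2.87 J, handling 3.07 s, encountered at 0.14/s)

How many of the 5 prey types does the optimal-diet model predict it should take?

4

Profitabilities (E/h, J/s): clover heads 1.92, lavender spikes 1.28, shallow corollas 1.08, bramble flowers 0.935, comfrey flowers 0.185. Add prey in this order while the next type's profitability exceeds the intake rate on those already taken.
Rate on top 1: 0.5405. lavender spikes: 1.28 > 0.5405 → include.
Rate on top 2: 0.6648. shallow corollas: 1.08 > 0.6648 → include.
Rate on top 3: 0.7996. bramble flowers: 0.935 > 0.7996 → include.
Rate on top 4: 0.8196. comfrey flowers: 0.185 < 0.8196 → exclude; stop.
Optimal diet: clover heads, lavender spikes, shallow corollas, bramble flowers — 4 of 5 types.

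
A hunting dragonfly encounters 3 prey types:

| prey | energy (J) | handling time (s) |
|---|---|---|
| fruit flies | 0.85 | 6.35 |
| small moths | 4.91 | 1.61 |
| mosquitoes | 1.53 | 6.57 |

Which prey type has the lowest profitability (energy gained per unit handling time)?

fruit flies

In descending order of E/h:
small moths: 4.91/1.61 = 3.05 J/s
mosquitoes: 1.53/6.57 = 0.233 J/s
fruit flies: 0.85/6.35 = 0.134 J/s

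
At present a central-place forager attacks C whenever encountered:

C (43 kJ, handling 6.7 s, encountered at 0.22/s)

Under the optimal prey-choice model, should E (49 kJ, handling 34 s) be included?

No

Intake rate on the current diet: R = (0.22×43) / (1 + 0.22×6.7) = 9.46/2.474 = 3.824 kJ/s.
E: E/h = 49/34 = 1.441 kJ/s.
Since 1.441 < R, time spent handling E is better spent searching.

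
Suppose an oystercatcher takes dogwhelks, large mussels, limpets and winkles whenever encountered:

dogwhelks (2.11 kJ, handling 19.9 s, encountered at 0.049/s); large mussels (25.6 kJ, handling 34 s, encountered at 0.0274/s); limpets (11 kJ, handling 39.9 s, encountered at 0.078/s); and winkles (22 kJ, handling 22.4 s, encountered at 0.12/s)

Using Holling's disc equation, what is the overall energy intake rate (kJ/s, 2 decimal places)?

0.49 kJ/s

Energy encountered per unit search time: 0.049×2.11 + 0.0274×25.6 + 0.078×11 + 0.12×22 = 4.303 kJ/s.
Handling time per unit search time: 0.049×19.9 + 0.0274×34 + 0.078×39.9 + 0.12×22.4 = 7.707.
Rate = 4.303/(1 + 7.707) = 0.4942 kJ/s.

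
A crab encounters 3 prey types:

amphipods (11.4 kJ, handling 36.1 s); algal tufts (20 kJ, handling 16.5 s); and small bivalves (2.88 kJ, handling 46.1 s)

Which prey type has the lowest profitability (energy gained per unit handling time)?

In descending order of E/h:
algal tufts: 20/16.5 = 1.21 kJ/s
amphipods: 11.4/36.1 = 0.316 kJ/s
small bivalves: 2.88/46.1 = 0.0625 kJ/s

small bivalves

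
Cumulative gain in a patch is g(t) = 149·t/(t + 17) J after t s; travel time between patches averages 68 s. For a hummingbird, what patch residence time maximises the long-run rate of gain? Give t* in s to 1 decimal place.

34.0 s

Maximise g(t)/(T+t): set derivative to zero → g'(t)(T+t) = g(t).
g'(t) = 149·17/(t + 17)². Setting 149·17/(t+17)² = 149t/[(t+17)(68+t)] gives 17(68+t) = t(t+17), so t² = 17×68 = 1156.
t* = √1156 = 34 s.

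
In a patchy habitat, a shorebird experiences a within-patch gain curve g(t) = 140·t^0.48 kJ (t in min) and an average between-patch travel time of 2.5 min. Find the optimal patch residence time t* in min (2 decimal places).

Maximise g(t)/(T+t): set derivative to zero → g'(t)(T+t) = g(t).
g'(t) = 0.48·140·t^-0.52. Setting 0.48·140·t^-0.52 = 140·t^0.48/(2.5+t) gives 0.48(2.5+t) = t, so 0.52·t = 0.48×2.5.
t* = 0.48×2.5/0.52 = 2.308 min.

2.31 min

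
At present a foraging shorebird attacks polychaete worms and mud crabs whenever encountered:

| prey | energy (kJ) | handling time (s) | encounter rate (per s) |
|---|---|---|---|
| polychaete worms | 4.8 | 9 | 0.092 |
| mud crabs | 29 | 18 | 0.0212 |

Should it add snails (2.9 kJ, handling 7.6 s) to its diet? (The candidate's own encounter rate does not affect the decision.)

No

Intake rate on the current diet: R = (0.092×4.8 + 0.0212×29) / (1 + 0.092×9 + 0.0212×18) = 1.056/2.21 = 0.4781 kJ/s.
Profitability of snails: 2.9/7.6 = 0.3816 kJ/s.
Since 0.3816 < R, time spent handling snails is better spent searching.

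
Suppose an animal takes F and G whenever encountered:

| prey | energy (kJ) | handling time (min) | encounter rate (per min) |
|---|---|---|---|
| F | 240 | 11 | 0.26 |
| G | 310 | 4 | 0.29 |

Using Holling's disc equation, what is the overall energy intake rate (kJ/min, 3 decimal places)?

Energy encountered per unit search time: 0.26×240 + 0.29×310 = 152.3 kJ/min.
Handling time per unit search time: 0.26×11 + 0.29×4 = 4.02.
Rate = 152.3/(1 + 4.02) = 30.34 kJ/min.

30.339 kJ/min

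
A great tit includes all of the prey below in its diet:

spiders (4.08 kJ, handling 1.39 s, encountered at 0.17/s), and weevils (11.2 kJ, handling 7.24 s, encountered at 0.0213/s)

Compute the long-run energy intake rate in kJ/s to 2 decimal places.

0.67 kJ/s

Energy encountered per unit search time: 0.17×4.08 + 0.0213×11.2 = 0.9322 kJ/s.
Handling time per unit search time: 0.17×1.39 + 0.0213×7.24 = 0.3905.
Rate = 0.9322/(1 + 0.3905) = 0.6704 kJ/s.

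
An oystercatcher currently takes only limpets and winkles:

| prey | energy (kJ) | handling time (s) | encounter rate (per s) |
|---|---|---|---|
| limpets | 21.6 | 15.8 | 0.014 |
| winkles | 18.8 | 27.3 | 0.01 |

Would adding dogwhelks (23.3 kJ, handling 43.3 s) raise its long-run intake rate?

On limpets and winkles alone, R = ΣλE/(1+Σλh) = 0.4904/1.494 = 0.3282 kJ/s.
Profitability of dogwhelks: 23.3/43.3 = 0.5381 kJ/s.
0.5381 > 0.3282, so adding dogwhelks raises the average — include it.

Yes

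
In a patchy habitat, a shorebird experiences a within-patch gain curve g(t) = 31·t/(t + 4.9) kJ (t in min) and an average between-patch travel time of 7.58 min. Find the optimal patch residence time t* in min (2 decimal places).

6.09 min

Optimal t* satisfies g'(t*) = g(t*)/(T + t*).
g'(t) = 31·4.9/(t + 4.9)². Setting 31·4.9/(t+4.9)² = 31t/[(t+4.9)(7.58+t)] gives 4.9(7.58+t) = t(t+4.9), so t² = 4.9×7.58 = 37.14.
t* = √37.14 = 6.094 min.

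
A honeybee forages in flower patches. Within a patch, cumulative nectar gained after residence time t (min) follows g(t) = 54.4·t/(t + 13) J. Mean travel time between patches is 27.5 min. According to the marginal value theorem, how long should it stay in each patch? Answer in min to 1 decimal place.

18.9 min

Optimal t* satisfies g'(t*) = g(t*)/(T + t*).
g'(t) = 54.4·13/(t + 13)². Setting 54.4·13/(t+13)² = 54.4t/[(t+13)(27.5+t)] gives 13(27.5+t) = t(t+13), so t² = 13×27.5 = 357.5.
t* = √357.5 = 18.91 min.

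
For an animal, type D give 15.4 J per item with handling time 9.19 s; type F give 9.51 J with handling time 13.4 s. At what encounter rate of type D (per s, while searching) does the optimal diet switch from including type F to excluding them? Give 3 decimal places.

The zero-one rule: include type F iff E₂/h₂ > λE₁/(1+λh₁). Equality gives the switch point.
λE₁h₂ = E₂ + λE₂h₁ ⇒ λ = E₂/(E₁h₂ − E₂h₁) = 9.51/(206.4 − 87.4) = 0.07994 per s.

0.080 per s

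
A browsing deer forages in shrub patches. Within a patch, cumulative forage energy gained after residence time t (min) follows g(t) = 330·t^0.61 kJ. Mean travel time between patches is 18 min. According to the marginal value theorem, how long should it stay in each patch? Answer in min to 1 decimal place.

Maximise g(t)/(T+t): set derivative to zero → g'(t)(T+t) = g(t).
g'(t) = 0.61·330·t^-0.39. Setting 0.61·330·t^-0.39 = 330·t^0.61/(18+t) gives 0.61(18+t) = t, so 0.39·t = 0.61×18.
t* = 0.61×18/0.39 = 28.15 min.

28.2 min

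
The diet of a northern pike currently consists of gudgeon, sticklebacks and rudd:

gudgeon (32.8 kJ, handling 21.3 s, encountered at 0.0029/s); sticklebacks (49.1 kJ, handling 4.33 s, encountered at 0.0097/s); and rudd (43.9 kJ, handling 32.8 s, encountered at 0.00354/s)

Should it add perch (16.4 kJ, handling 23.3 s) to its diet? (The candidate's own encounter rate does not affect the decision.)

On gudgeon, sticklebacks and rudd alone, R = ΣλE/(1+Σλh) = 0.7268/1.22 = 0.5958 kJ/s.
perch: E/h = 16.4/23.3 = 0.7039 kJ/s.
0.7039 > 0.5958, so adding perch raises the average — include it.

Yes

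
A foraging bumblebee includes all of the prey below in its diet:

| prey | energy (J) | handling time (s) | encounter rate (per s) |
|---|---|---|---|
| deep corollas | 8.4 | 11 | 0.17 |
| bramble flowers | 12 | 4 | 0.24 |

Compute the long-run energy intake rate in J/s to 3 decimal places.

R = Σλ_iE_i / (1 + Σλ_ih_i)
Numerator: 0.17×8.4 + 0.24×12 = 4.308
Denominator: 1 + 0.17×11 + 0.24×4 = 3.83
R = 4.308/3.83 = 1.125 J/s

1.125 J/s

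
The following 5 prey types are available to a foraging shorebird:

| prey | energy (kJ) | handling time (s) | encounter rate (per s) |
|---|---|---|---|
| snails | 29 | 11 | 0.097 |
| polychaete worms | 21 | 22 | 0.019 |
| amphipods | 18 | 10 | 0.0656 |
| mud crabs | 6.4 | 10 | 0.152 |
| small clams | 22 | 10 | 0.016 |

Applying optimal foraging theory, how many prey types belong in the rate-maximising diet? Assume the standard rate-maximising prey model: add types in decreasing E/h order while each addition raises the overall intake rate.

Profitabilities (E/h, kJ/s): snails 2.64, small clams 2.2, amphipods 1.8, polychaete worms 0.955, mud crabs 0.64. Add prey in this order while the next type's profitability exceeds the intake rate on those already taken.
Rate on top 1: 1.361. small clams: 2.2 > 1.361 → include.
Rate on top 2: 1.421. amphipods: 1.8 > 1.421 → include.
Rate on top 3: 1.507. polychaete worms: 0.955 < 1.507 → exclude; stop.
Optimal diet: snails, small clams, amphipods — 3 of 5 types.

3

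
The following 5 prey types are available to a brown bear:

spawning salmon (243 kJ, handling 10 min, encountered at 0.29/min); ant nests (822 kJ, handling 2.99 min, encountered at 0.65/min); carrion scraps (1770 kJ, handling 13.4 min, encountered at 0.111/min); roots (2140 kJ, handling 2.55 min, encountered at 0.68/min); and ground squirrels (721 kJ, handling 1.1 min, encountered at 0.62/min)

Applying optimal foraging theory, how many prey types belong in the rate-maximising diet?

2

Rank by E/h (kJ/min): roots 839, ground squirrels 655, ant nests 275, carrion scraps 132, spawning salmon 24.3. Include each in turn until the next type's E/h falls below the running intake rate.
Rate on top 1: 532.3. ground squirrels: 655 > 532.3 → include.
Rate on top 2: 556.9. ant nests: 275 < 556.9 → exclude; stop.
Optimal diet: roots, ground squirrels — 2 of 5 types.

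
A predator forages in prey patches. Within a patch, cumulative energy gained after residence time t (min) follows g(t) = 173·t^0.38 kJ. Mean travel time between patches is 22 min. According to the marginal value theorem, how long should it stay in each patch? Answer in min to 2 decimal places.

Maximise g(t)/(T+t): set derivative to zero → g'(t)(T+t) = g(t).
g'(t) = 0.38·173·t^-0.62. Setting 0.38·173·t^-0.62 = 173·t^0.38/(22+t) gives 0.38(22+t) = t, so 0.62·t = 0.38×22.
t* = 0.38×22/0.62 = 13.48 min.

13.48 min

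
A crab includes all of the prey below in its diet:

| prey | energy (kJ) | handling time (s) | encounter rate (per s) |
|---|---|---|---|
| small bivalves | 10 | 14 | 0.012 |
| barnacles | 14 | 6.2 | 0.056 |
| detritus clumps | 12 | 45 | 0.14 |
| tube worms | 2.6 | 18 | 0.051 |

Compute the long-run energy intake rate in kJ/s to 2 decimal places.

R = (0.012×10 + 0.056×14 + 0.14×12 + 0.051×2.6) / (1 + 0.012×14 + 0.056×6.2 + 0.14×45 + 0.051×18) = 2.717/8.733 = 0.3111 kJ/s.

0.31 kJ/s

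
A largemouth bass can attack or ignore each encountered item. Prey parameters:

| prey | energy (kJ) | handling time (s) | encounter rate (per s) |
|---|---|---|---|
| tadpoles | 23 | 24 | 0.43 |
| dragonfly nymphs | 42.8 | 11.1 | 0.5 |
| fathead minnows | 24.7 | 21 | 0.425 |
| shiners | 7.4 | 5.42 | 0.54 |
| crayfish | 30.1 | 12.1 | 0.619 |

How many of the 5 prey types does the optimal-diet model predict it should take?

1

Profitabilities (E/h, kJ/s): dragonfly nymphs 3.86, crayfish 2.49, shiners 1.37, fathead minnows 1.18, tadpoles 0.958. Add prey in this order while the next type's profitability exceeds the intake rate on those already taken.
Rate on top 1: 3.267. crayfish: 2.49 < 3.267 → exclude; stop.
Optimal diet: dragonfly nymphs — 1 of 5 types.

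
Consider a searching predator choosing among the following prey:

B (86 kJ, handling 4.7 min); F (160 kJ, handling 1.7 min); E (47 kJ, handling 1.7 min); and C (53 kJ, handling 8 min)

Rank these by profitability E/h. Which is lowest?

C

Profitability E/h (kJ/min): B = 86/4.7 = 18.3, F = 160/1.7 = 94.1, E = 47/1.7 = 27.6, C = 53/8 = 6.62.
Ranked: F > E > B > C.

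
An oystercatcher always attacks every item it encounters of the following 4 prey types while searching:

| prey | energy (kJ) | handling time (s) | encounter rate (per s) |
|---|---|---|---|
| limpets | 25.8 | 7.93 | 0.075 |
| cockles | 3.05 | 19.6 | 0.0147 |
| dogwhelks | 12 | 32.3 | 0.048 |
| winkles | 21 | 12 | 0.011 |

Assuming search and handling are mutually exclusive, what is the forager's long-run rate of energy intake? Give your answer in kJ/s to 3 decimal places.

R = (0.075×25.8 + 0.0147×3.05 + 0.048×12 + 0.011×21) / (1 + 0.075×7.93 + 0.0147×19.6 + 0.048×32.3 + 0.011×12) = 2.787/3.565 = 0.7817 kJ/s.

0.782 kJ/s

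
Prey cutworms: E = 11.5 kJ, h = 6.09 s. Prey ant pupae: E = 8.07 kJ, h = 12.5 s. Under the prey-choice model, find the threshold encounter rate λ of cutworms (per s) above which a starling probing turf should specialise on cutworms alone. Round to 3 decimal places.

The zero-one rule: include ant pupae iff E₂/h₂ > λE₁/(1+λh₁). Equality gives the switch point.
λE₁h₂ = E₂ + λE₂h₁ ⇒ λ = E₂/(E₁h₂ − E₂h₁) = 8.07/(143.8 − 49.15) = 0.0853 per s.

0.085 per s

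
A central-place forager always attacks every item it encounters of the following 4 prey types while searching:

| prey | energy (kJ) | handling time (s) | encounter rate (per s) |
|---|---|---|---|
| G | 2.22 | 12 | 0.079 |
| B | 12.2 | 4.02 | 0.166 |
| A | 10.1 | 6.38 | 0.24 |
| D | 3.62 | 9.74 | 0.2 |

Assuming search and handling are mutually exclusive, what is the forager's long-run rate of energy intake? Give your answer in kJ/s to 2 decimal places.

0.88 kJ/s

R = (0.079×2.22 + 0.166×12.2 + 0.24×10.1 + 0.2×3.62) / (1 + 0.079×12 + 0.166×4.02 + 0.24×6.38 + 0.2×9.74) = 5.349/6.095 = 0.8776 kJ/s.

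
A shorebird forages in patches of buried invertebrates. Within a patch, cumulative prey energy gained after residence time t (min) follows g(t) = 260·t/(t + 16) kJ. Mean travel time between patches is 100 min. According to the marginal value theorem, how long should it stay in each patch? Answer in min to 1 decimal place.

40.0 min

Optimal t* satisfies g'(t*) = g(t*)/(T + t*).
g'(t) = 260·16/(t + 16)². Setting 260·16/(t+16)² = 260t/[(t+16)(100+t)] gives 16(100+t) = t(t+16), so t² = 16×100 = 1600.
t* = √1600 = 40 min.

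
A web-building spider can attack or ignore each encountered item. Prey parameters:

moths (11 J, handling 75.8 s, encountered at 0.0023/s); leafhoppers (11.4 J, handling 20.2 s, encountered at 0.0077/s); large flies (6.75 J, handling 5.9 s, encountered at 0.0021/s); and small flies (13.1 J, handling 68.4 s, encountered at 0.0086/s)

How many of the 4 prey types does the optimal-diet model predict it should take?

Rank by E/h (J/s): large flies 1.14, leafhoppers 0.564, small flies 0.192, moths 0.145. Include each in turn until the next type's E/h falls below the running intake rate.
Rate on top 1: 0.014. leafhoppers: 0.564 > 0.014 → include.
Rate on top 2: 0.0873. small flies: 0.192 > 0.0873 → include.
Rate on top 3: 0.1222. moths: 0.145 > 0.1222 → include.
Optimal diet: large flies, leafhoppers, small flies, moths — 4 of 4 types.

4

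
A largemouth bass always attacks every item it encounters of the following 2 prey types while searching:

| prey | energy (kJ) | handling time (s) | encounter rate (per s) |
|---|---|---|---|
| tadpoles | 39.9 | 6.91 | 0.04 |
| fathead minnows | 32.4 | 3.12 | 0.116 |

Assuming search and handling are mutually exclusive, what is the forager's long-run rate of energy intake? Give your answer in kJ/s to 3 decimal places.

3.268 kJ/s

R = (0.04×39.9 + 0.116×32.4) / (1 + 0.04×6.91 + 0.116×3.12) = 5.354/1.638 = 3.268 kJ/s.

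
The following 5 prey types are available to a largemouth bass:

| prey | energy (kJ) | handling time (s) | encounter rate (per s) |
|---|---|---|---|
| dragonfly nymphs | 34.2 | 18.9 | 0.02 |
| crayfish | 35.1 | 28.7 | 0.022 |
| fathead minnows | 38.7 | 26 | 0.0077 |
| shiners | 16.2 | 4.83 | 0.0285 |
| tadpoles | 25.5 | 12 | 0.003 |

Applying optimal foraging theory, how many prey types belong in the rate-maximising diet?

5

E/h in descending order: shiners 3.35, tadpoles 2.12, dragonfly nymphs 1.81, fathead minnows 1.49, crayfish 1.22 kJ/s. The optimal diet is the largest prefix of this list for which every included type satisfies E_i/h_i > R on the types above it.
Rate on top 1: 0.4058. tadpoles: 2.12 > 0.4058 → include.
Rate on top 2: 0.4586. dragonfly nymphs: 1.81 > 0.4586 → include.
Rate on top 3: 0.7877. fathead minnows: 1.49 > 0.7877 → include.
Rate on top 4: 0.8678. crayfish: 1.22 > 0.8678 → include.
Optimal diet: shiners, tadpoles, dragonfly nymphs, fathead minnows, crayfish — 5 of 5 types.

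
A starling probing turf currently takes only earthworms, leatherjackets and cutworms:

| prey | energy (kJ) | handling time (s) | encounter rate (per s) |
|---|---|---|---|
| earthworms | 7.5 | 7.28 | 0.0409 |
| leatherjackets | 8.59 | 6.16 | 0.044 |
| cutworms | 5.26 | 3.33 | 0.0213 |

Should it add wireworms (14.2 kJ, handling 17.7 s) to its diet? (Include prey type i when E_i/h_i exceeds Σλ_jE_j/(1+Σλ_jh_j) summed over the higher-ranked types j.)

Intake rate on the current diet: R = (0.0409×7.5 + 0.044×8.59 + 0.0213×5.26) / (1 + 0.0409×7.28 + 0.044×6.16 + 0.0213×3.33) = 0.7967/1.64 = 0.4859 kJ/s.
Profitability of wireworms: 14.2/17.7 = 0.8023 kJ/s.
Since 0.8023 > R, including wireworms increases the long-run rate.

Yes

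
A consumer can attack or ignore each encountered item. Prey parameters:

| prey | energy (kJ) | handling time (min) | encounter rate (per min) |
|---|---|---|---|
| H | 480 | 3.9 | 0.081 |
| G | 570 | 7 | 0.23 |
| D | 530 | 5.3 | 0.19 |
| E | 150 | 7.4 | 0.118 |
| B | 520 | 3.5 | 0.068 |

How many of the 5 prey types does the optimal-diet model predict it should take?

Profitabilities (E/h, kJ/min): B 149, H 123, D 100, G 81.4, E 20.3. Add prey in this order while the next type's profitability exceeds the intake rate on those already taken.
Rate on top 1: 28.56. H: 123 > 28.56 → include.
Rate on top 2: 47.78. D: 100 > 47.78 → include.
Rate on top 3: 68.31. G: 81.4 > 68.31 → include.
Rate on top 4: 73.38. E: 20.3 < 73.38 → exclude; stop.
Optimal diet: B, H, D, G — 4 of 5 types.

4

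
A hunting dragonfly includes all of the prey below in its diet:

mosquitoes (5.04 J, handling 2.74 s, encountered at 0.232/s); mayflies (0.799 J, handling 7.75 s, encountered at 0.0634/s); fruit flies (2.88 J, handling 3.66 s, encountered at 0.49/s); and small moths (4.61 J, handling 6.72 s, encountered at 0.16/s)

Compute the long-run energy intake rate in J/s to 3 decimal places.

Energy encountered per unit search time: 0.232×5.04 + 0.0634×0.799 + 0.49×2.88 + 0.16×4.61 = 3.369 J/s.
Handling time per unit search time: 0.232×2.74 + 0.0634×7.75 + 0.49×3.66 + 0.16×6.72 = 3.996.
Rate = 3.369/(1 + 3.996) = 0.6743 J/s.

0.674 J/s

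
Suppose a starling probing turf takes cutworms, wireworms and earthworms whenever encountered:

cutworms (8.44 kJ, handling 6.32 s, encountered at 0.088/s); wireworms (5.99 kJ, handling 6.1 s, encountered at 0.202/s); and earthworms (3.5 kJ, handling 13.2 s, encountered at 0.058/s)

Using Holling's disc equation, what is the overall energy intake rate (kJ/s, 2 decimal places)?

0.61 kJ/s

Energy encountered per unit search time: 0.088×8.44 + 0.202×5.99 + 0.058×3.5 = 2.156 kJ/s.
Handling time per unit search time: 0.088×6.32 + 0.202×6.1 + 0.058×13.2 = 2.554.
Rate = 2.156/(1 + 2.554) = 0.6066 kJ/s.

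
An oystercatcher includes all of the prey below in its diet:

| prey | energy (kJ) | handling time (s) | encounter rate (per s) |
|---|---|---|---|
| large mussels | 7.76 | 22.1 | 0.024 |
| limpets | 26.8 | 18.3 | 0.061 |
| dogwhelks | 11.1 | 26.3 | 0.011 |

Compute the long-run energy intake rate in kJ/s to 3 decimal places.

0.662 kJ/s

R = (0.024×7.76 + 0.061×26.8 + 0.011×11.1) / (1 + 0.024×22.1 + 0.061×18.3 + 0.011×26.3) = 1.943/2.936 = 0.6618 kJ/s.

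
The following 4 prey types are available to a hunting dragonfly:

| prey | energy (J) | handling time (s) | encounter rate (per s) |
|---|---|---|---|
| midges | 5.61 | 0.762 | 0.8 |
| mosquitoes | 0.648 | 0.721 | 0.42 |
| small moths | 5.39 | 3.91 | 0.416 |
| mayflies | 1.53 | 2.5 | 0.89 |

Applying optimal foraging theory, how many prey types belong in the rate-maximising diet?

1

Profitabilities (E/h, J/s): midges 7.36, small moths 1.38, mosquitoes 0.899, mayflies 0.612. Add prey in this order while the next type's profitability exceeds the intake rate on those already taken.
Rate on top 1: 2.788. small moths: 1.38 < 2.788 → exclude; stop.
Optimal diet: midges — 1 of 4 types.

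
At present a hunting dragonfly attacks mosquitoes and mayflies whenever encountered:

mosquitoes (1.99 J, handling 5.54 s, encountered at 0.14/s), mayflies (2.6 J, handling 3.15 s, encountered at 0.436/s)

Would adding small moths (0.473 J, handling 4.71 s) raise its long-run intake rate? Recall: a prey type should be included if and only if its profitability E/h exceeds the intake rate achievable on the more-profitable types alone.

Current rate: (0.14×1.99 + 0.436×2.6)/(1 + 0.14×5.54 + 0.436×3.15) = 0.4485 J/s.
Profitability of small moths: 0.473/4.71 = 0.1004 J/s.
0.1004 < 0.4485, so adding small moths would lower the average — exclude it.

No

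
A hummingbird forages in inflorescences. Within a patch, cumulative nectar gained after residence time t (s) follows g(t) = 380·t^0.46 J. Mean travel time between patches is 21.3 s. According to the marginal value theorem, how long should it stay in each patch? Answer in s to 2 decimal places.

Maximise g(t)/(T+t): set derivative to zero → g'(t)(T+t) = g(t).
g'(t) = 0.46·380·t^-0.54. Setting 0.46·380·t^-0.54 = 380·t^0.46/(21.3+t) gives 0.46(21.3+t) = t, so 0.54·t = 0.46×21.3.
t* = 0.46×21.3/0.54 = 18.14 s.

18.14 s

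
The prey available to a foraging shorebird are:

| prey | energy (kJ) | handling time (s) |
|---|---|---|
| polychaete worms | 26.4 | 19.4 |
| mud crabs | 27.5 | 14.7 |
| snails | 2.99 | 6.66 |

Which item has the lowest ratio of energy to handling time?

Profitability E/h (kJ/s): polychaete worms = 26.4/19.4 = 1.36, mud crabs = 27.5/14.7 = 1.87, snails = 2.99/6.66 = 0.449.
Ranked: mud crabs > polychaete worms > snails.

snails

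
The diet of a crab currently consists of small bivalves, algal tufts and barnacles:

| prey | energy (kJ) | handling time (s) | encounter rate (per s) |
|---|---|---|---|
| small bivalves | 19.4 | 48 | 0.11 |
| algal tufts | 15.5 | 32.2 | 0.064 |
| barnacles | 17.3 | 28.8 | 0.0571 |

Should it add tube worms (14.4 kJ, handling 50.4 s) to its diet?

No

Intake rate on the current diet: R = (0.11×19.4 + 0.064×15.5 + 0.0571×17.3) / (1 + 0.11×48 + 0.064×32.2 + 0.0571×28.8) = 4.114/9.985 = 0.412 kJ/s.
tube worms: E/h = 14.4/50.4 = 0.2857 kJ/s.
Since 0.2857 < R, time spent handling tube worms is better spent searching.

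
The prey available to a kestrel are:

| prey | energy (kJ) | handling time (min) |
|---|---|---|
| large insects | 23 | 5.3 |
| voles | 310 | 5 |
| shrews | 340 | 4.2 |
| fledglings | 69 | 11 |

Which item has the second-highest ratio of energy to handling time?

Profitability E/h (kJ/min): large insects = 23/5.3 = 4.34, voles = 310/5 = 62, shrews = 340/4.2 = 81, fledglings = 69/11 = 6.27.
Ranked: shrews > voles > fledglings > large insects.

voles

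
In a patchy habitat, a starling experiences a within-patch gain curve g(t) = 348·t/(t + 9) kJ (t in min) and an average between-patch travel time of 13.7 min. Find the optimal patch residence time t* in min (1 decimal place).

Maximise g(t)/(T+t): set derivative to zero → g'(t)(T+t) = g(t).
g'(t) = 348·9/(t + 9)². Setting 348·9/(t+9)² = 348t/[(t+9)(13.7+t)] gives 9(13.7+t) = t(t+9), so t² = 9×13.7 = 123.3.
t* = √123.3 = 11.1 min.

11.1 min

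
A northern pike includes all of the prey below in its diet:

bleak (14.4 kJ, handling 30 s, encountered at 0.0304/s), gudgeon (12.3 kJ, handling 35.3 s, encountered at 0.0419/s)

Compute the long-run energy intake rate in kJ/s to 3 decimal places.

0.281 kJ/s

Energy encountered per unit search time: 0.0304×14.4 + 0.0419×12.3 = 0.9531 kJ/s.
Handling time per unit search time: 0.0304×30 + 0.0419×35.3 = 2.391.
Rate = 0.9531/(1 + 2.391) = 0.2811 kJ/s.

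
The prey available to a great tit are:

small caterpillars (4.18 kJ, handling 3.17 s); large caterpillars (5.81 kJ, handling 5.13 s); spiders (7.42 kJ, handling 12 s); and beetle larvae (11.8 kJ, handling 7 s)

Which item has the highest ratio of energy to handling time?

beetle larvae

Profitability E/h (kJ/s): small caterpillars = 4.18/3.17 = 1.32, large caterpillars = 5.81/5.13 = 1.13, spiders = 7.42/12 = 0.618, beetle larvae = 11.8/7 = 1.69.
Ranked: beetle larvae > small caterpillars > large caterpillars > spiders.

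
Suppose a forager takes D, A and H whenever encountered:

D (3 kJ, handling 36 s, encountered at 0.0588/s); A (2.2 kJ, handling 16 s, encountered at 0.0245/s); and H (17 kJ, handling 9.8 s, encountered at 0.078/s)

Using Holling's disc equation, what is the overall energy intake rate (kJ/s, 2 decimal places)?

Energy encountered per unit search time: 0.0588×3 + 0.0245×2.2 + 0.078×17 = 1.556 kJ/s.
Handling time per unit search time: 0.0588×36 + 0.0245×16 + 0.078×9.8 = 3.273.
Rate = 1.556/(1 + 3.273) = 0.3642 kJ/s.

0.36 kJ/s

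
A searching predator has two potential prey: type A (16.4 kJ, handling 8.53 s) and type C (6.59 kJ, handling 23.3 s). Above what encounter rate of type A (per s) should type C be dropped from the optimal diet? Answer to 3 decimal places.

At the threshold, the rate on type A alone equals the profitability of type C: λ·16.4/(1 + λ·8.53) = 6.59/23.3 = 0.2828.
Rearranging, λ(16.4 − 0.2828×8.53) = 0.2828, so λ = 0.2828/13.99 = 0.02022 per s.

0.020 per s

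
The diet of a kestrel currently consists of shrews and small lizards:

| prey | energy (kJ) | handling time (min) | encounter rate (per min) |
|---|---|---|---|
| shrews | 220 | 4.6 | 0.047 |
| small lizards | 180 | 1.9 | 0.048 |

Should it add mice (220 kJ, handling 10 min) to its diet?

Intake rate on the current diet: R = (0.047×220 + 0.048×180) / (1 + 0.047×4.6 + 0.048×1.9) = 18.98/1.307 = 14.52 kJ/min.
mice: E/h = 220/10 = 22 kJ/min.
Since 22 > R, including mice increases the long-run rate.

Yes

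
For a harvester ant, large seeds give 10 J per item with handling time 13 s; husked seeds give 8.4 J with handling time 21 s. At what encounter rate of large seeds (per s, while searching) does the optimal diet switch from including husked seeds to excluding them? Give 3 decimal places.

The zero-one rule: include husked seeds iff E₂/h₂ > λE₁/(1+λh₁). Equality gives the switch point.
λE₁h₂ = E₂ + λE₂h₁ ⇒ λ = E₂/(E₁h₂ − E₂h₁) = 8.4/(210 − 109.2) = 0.08333 per s.

0.083 per s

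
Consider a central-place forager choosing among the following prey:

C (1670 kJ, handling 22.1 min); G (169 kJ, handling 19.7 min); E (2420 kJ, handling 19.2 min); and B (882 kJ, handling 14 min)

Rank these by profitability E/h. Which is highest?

In descending order of E/h:
E: 2420/19.2 = 126 kJ/min
C: 1670/22.1 = 75.6 kJ/min
B: 882/14 = 63 kJ/min
G: 169/19.7 = 8.58 kJ/min

E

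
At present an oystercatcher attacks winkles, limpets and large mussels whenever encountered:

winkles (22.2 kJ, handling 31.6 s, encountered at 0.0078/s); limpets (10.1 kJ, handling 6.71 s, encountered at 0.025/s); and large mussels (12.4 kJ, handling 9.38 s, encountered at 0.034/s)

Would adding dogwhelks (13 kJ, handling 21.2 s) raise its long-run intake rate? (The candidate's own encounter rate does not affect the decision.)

Yes

Current rate: (0.0078×22.2 + 0.025×10.1 + 0.034×12.4)/(1 + 0.0078×31.6 + 0.025×6.71 + 0.034×9.38) = 0.4889 kJ/s.
Profitability of dogwhelks: 13/21.2 = 0.6132 kJ/s.
Since 0.6132 > R, including dogwhelks increases the long-run rate.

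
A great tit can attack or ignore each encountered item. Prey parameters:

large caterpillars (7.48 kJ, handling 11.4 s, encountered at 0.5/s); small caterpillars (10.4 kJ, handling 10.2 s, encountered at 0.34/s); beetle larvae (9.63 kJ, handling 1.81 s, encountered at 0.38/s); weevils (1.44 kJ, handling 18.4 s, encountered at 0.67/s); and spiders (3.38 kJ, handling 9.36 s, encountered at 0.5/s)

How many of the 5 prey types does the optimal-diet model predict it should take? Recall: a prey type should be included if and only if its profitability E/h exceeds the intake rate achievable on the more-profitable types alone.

1

Rank by E/h (kJ/s): beetle larvae 5.32, small caterpillars 1.02, large caterpillars 0.656, spiders 0.361, weevils 0.0783. Include each in turn until the next type's E/h falls below the running intake rate.
Rate on top 1: 2.168. small caterpillars: 1.02 < 2.168 → exclude; stop.
Optimal diet: beetle larvae — 1 of 5 types.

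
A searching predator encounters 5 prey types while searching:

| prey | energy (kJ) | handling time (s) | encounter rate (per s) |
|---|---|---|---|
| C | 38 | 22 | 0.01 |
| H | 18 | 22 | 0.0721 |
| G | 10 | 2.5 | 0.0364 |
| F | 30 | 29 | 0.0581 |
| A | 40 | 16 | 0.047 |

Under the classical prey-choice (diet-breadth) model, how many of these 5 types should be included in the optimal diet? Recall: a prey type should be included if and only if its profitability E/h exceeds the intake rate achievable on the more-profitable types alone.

3

Profitabilities (E/h, kJ/s): G 4, A 2.5, C 1.73, F 1.03, H 0.818. Add prey in this order while the next type's profitability exceeds the intake rate on those already taken.
Rate on top 1: 0.3336. A: 2.5 > 0.3336 → include.
Rate on top 2: 1.218. C: 1.73 > 1.218 → include.
Rate on top 3: 1.272. F: 1.03 < 1.272 → exclude; stop.
Optimal diet: G, A, C — 3 of 5 types.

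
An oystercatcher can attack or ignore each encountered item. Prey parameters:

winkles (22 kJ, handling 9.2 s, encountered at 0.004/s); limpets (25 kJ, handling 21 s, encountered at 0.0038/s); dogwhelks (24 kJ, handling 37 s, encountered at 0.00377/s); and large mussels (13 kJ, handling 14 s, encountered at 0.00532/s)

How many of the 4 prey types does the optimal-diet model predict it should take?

Profitabilities (E/h, kJ/s): winkles 2.39, limpets 1.19, large mussels 0.929, dogwhelks 0.649. Add prey in this order while the next type's profitability exceeds the intake rate on those already taken.
Rate on top 1: 0.08488. limpets: 1.19 > 0.08488 → include.
Rate on top 2: 0.1639. large mussels: 0.929 > 0.1639 → include.
Rate on top 3: 0.2117. dogwhelks: 0.649 > 0.2117 → include.
Optimal diet: winkles, limpets, large mussels, dogwhelks — 4 of 4 types.

4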